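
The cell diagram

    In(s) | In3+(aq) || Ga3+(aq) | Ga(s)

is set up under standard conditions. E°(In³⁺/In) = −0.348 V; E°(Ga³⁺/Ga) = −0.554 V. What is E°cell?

−0.206 V

By convention the left-hand electrode in cell notation is the anode (oxidation) and the right-hand electrode is the cathode (reduction).
E°cell = E°(right) − E°(left) = −0.554 − (−0.348) = −0.206 V.
The negative sign shows that, as written, the cell would require an external voltage to drive the reaction.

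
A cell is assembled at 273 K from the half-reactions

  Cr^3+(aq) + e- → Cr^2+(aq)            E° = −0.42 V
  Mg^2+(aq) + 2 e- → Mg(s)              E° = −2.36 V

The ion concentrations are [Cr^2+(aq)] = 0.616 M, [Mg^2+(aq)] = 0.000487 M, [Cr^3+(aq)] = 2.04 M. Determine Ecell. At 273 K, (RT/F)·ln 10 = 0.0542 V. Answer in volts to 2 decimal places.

Cr³⁺/Cr²⁺ is reduced (cathode, E° = −0.42 V) and Mg²⁺/Mg is oxidized (anode).
E°cell = E°cat − E°an = −0.42 − (−2.36) = +1.94 V; n = 2.
For the overall reaction 2 Cr^3+(aq) + Mg(s) → 2 Cr^2+(aq) + Mg^2+(aq), Q = ([Cr^2+(aq)]^2·[Mg^2+(aq)]) / [Cr^3+(aq)]^2 = 4.44×10^−5, giving log Q = −4.353.
By the Nernst equation, E = +1.94 − (0.0542/2)·(−4.353) = +2.06 V.

+2.06 V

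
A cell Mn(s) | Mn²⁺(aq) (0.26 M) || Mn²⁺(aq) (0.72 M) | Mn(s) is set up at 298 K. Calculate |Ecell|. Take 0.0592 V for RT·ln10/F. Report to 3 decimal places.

0.013 V

For a concentration cell E°cell = 0, since both electrodes use the same couple.
The compartment with the higher Mn²⁺(aq) concentration (0.72 M) acts as the cathode; ions are reduced there and produced at the dilute (0.26 M) anode.
With n = 2, Ecell = −(0.0592/2)·log([dilute]/[conc]) = −(0.0592/2)·log(0.26/0.72) = +0.013 V.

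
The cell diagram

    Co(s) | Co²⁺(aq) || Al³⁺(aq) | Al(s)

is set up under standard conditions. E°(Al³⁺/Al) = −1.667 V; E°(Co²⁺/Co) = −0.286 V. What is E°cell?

By convention the left-hand electrode in cell notation is the anode (oxidation) and the right-hand electrode is the cathode (reduction).
E°cell = E°(right) − E°(left) = −1.667 − (−0.286) = −1.381 V.
The negative sign shows that, as written, the cell would require an external voltage to drive the reaction.

−1.381 V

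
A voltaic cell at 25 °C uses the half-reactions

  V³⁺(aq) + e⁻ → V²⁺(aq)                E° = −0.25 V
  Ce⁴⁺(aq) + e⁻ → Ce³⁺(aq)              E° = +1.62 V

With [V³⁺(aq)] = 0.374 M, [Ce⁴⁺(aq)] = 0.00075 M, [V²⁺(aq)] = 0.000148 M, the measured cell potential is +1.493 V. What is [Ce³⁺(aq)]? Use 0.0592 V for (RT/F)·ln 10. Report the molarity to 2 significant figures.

The Ce⁴⁺/Ce³⁺ couple has the larger reduction potential, so it is the cathode: E°cell = +1.62 − (−0.25) = +1.87 V and n = 1.
Since E = E° − (0.0592/n)·log Q, log Q = n(E° − E)/0.0592 = 6.368.
The balanced reaction is Ce⁴⁺(aq) + V²⁺(aq) → Ce³⁺(aq) + V³⁺(aq), so Q = ([Ce³⁺(aq)]·[V³⁺(aq)]) / ([Ce⁴⁺(aq)]·[V²⁺(aq)]).
Isolating [Ce³⁺(aq)] in Q = 10^{6.368} yields log [Ce³⁺(aq)] = −0.160, i.e. 0.69 M.

0.69 M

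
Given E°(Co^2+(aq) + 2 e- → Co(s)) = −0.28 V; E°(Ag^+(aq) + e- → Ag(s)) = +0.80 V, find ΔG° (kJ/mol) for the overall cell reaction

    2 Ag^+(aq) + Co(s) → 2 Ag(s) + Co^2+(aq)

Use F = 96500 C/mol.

In the reaction as written Ag^+(aq) is reduced, so the Ag⁺/Ag couple is the cathode and Co²⁺/Co is the anode.
E°cell = +0.80 − (−0.28) = +1.08 V; balancing electrons gives n = 2.
ΔG° = −nFE°cell = −(2)(96500)(+1.08) J/mol = −208 kJ/mol.

−208 kJ/mol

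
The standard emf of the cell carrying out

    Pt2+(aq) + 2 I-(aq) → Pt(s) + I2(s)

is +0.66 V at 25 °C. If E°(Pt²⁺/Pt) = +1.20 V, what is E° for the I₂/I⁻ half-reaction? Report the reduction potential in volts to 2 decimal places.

In the reaction as written the Pt²⁺/Pt couple is reduced (cathode) and I₂/I⁻ is oxidized (anode), so E°cell = E°(Pt²⁺/Pt) − E°(I₂/I⁻).
E°(I₂/I⁻) = E°(cathode) − E°cell = +1.20 − (+0.66) = +0.54 V.

+0.54 V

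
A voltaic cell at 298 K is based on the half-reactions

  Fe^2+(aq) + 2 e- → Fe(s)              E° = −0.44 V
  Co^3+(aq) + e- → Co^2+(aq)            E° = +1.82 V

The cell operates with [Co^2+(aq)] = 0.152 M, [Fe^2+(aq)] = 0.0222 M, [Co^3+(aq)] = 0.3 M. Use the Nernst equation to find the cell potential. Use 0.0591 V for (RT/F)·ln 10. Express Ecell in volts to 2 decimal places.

+2.33 V

Co³⁺/Co²⁺ is reduced (cathode, E° = +1.82 V) and Fe²⁺/Fe is oxidized (anode).
E°cell = E°cat − E°an = +1.82 − (−0.44) = +2.26 V; n = 2.
The balanced reaction is 2 Co^3+(aq) + Fe(s) → 2 Co^2+(aq) + Fe^2+(aq), so Q = ([Co^2+(aq)]^2·[Fe^2+(aq)]) / [Co^3+(aq)]^2 = 0.0057 and log Q = −2.244.
Applying E = E° − (RT ln10/nF)·log Q gives +2.26 − (0.0591/2)(−2.244) = +2.33 V.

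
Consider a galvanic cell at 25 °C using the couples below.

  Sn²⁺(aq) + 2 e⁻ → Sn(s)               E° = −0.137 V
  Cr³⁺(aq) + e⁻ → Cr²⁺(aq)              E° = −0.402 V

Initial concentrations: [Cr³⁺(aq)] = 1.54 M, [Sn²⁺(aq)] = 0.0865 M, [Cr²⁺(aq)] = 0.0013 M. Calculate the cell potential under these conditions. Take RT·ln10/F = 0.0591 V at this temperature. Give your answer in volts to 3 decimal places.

+0.052 V

Since E°(Sn²⁺/Sn) > E°(Cr³⁺/Cr²⁺), Sn²⁺/Sn serves as the cathode.
The standard potential is −0.137 − (−0.402) = +0.265 V and the balanced reaction transfers n = 2 electrons.
The balanced reaction is Sn²⁺(aq) + 2 Cr²⁺(aq) → Sn(s) + 2 Cr³⁺(aq), so Q = [Cr³⁺(aq)]^2 / ([Sn²⁺(aq)]·[Cr²⁺(aq)]^2) = 1.62×10^7 and log Q = 7.210.
E = E° − (0.0591/n)·log Q = +0.265 − (0.0591/2)(7.210) = +0.052 V.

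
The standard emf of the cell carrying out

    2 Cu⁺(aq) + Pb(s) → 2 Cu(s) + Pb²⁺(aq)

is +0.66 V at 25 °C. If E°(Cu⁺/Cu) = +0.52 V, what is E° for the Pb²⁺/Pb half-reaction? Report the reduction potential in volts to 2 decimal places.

In the reaction as written the Cu⁺/Cu couple is reduced (cathode) and Pb²⁺/Pb is oxidized (anode), so E°cell = E°(Cu⁺/Cu) − E°(Pb²⁺/Pb).
E°(Pb²⁺/Pb) = E°(cathode) − E°cell = +0.52 − (+0.66) = −0.14 V.

−0.14 V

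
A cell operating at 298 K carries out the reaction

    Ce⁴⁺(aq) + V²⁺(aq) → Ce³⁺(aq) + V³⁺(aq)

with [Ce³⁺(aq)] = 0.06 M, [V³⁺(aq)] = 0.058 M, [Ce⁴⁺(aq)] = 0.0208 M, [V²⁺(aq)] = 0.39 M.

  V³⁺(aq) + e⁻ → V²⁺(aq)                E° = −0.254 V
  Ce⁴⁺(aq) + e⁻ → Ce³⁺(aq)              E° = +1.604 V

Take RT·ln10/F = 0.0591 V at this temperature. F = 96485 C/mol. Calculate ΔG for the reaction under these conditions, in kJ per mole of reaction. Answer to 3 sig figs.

−181 kJ/mol

The standard cell potential is +1.604 − (−0.254) = +1.858 V, with n = 1 electron in the balanced equation.
The reaction quotient is ([Ce³⁺(aq)]·[V³⁺(aq)]) / ([Ce⁴⁺(aq)]·[V²⁺(aq)]) = 0.429; by Nernst, E = +1.858 − (0.0591/1)(−0.368) = +1.8797 V.
ΔG = −nFE = −(1)(96485)(+1.8797) J/mol = −181 kJ/mol.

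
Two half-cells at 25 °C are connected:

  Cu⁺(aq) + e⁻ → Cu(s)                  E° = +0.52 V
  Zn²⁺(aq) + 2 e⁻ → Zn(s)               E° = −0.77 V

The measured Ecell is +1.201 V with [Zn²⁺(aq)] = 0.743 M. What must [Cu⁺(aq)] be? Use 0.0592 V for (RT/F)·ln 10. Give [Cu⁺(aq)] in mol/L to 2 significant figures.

0.027 M

Cu⁺/Cu is the cathode (higher E°); E°cell = +0.52 − (−0.77) = +1.29 V with n = 2.
Rearranging E = E° − (0.0592/n)·log Q gives log Q = 2(+1.29 − (+1.201))/0.0592 = 3.007.
The balanced reaction is 2 Cu⁺(aq) + Zn(s) → 2 Cu(s) + Zn²⁺(aq), so Q = [Zn²⁺(aq)] / [Cu⁺(aq)]^2.
Substituting the known concentrations and solving, log [Cu⁺(aq)] = −1.568 and [Cu⁺(aq)] = 0.027 M.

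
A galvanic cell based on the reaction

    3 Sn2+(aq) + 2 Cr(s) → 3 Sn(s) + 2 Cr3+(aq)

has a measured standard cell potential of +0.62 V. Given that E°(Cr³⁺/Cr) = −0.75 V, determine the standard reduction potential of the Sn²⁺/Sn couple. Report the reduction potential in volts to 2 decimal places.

−0.13 V

In the reaction as written the Sn²⁺/Sn couple is reduced (cathode) and Cr³⁺/Cr is oxidized (anode), so E°cell = E°(Sn²⁺/Sn) − E°(Cr³⁺/Cr).
E°(Sn²⁺/Sn) = E°cell + E°(anode) = +0.62 + (−0.75) = −0.13 V.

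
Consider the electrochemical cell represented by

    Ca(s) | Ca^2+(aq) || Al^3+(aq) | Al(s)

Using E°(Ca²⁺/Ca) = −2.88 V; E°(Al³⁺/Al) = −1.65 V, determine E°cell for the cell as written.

By convention the left-hand electrode in cell notation is the anode (oxidation) and the right-hand electrode is the cathode (reduction).
E°cell = E°(right) − E°(left) = −1.65 − (−2.88) = +1.23 V.

+1.23 V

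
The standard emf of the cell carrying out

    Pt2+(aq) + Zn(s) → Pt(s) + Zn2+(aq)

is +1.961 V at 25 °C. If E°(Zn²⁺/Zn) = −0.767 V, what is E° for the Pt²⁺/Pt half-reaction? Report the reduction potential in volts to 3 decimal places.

In the reaction as written the Pt²⁺/Pt couple is reduced (cathode) and Zn²⁺/Zn is oxidized (anode), so E°cell = E°(Pt²⁺/Pt) − E°(Zn²⁺/Zn).
E°(Pt²⁺/Pt) = E°cell + E°(anode) = +1.961 + (−0.767) = +1.194 V.

+1.194 V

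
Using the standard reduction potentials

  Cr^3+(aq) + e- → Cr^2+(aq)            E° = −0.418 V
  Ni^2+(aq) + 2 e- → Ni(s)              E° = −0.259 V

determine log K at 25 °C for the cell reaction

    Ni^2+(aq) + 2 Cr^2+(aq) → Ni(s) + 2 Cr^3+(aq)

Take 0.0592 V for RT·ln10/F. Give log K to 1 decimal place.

log K = 5.4

The Ni²⁺/Ni couple is reduced (cathode); E°cell = −0.259 − (−0.418) = +0.159 V with n = 2.
At equilibrium E = 0, so log K = nE°cell / 0.0592 = (2)(+0.159) / 0.0592 = 5.4.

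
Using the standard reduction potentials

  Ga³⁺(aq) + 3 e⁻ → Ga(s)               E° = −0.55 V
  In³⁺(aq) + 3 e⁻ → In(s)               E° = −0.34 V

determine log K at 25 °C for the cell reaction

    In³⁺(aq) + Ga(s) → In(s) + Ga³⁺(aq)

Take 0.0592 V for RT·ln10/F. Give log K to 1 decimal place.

log K = 10.6

The In³⁺/In couple is reduced (cathode); E°cell = −0.34 − (−0.55) = +0.21 V with n = 3.
At equilibrium E = 0, so log K = nE°cell / 0.0592 = (3)(+0.21) / 0.0592 = 10.6.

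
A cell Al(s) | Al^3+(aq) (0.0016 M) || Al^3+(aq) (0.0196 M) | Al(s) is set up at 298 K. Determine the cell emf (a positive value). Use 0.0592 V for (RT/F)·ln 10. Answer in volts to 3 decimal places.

For a concentration cell E°cell = 0, since both electrodes use the same couple.
The compartment with the higher Al^3+(aq) concentration (0.0196 M) acts as the cathode; ions are reduced there and produced at the dilute (0.0016 M) anode.
With n = 3, Ecell = −(0.0592/3)·log([dilute]/[conc]) = −(0.0592/3)·log(0.0016/0.0196) = +0.021 V.

0.021 V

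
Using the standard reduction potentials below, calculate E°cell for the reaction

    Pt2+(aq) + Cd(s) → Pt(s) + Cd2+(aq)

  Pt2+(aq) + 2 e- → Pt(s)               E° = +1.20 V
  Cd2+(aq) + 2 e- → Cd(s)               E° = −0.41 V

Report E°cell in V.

+1.61 V

Pt2+(aq) gains electrons, so the Pt²⁺/Pt couple is the cathode; the Cd²⁺/Cd couple is the anode.
E°cell = E°(cathode) − E°(anode) = +1.20 − (−0.41) = +1.61 V.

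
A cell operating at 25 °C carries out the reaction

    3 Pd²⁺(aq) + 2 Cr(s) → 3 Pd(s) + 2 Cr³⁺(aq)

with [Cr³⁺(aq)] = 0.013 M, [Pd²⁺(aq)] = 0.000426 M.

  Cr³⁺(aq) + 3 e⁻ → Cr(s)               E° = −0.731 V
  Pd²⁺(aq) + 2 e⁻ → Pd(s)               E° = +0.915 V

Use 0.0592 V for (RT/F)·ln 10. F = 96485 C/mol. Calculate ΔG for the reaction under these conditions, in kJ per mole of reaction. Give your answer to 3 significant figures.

The standard cell potential is +0.915 − (−0.731) = +1.646 V, with n = 6 electrons in the balanced equation.
Here Q = [Cr³⁺(aq)]^2 / [Pd²⁺(aq)]^3 = 2.19×10^6 (log Q = 6.340), giving E = +1.646 − (0.0592/6)·(6.340) = +1.5834 V.
Then ΔG = −nFE = −6 × 96485 × +1.5834 J/mol = −917 kJ/mol.

−917 kJ/mol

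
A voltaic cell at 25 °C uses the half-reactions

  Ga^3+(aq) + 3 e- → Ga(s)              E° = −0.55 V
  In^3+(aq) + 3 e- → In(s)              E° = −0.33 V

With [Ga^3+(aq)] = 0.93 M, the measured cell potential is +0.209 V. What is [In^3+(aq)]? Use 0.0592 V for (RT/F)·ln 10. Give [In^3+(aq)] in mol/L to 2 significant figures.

With In³⁺/In at the cathode and Ga³⁺/Ga at the anode, E°cell = −0.33 − (−0.55) = +0.22 V (n = 3).
Rearranging E = E° − (0.0592/n)·log Q gives log Q = 3(+0.22 − (+0.209))/0.0592 = 0.557.
Balancing electrons gives In^3+(aq) + Ga(s) → In(s) + Ga^3+(aq); thus Q = [Ga^3+(aq)] / [In^3+(aq)].
Isolating [In^3+(aq)] in Q = 10^{0.557} yields log [In^3+(aq)] = −0.589, i.e. 0.26 M.

0.26 M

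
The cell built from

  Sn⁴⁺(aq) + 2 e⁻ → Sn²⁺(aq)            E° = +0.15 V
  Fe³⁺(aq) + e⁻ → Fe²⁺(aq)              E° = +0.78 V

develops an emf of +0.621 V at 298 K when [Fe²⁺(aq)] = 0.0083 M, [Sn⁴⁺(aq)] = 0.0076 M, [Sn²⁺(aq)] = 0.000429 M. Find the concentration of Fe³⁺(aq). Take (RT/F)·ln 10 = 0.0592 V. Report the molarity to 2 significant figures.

0.025 M

The Fe³⁺/Fe²⁺ couple has the larger reduction potential, so it is the cathode: E°cell = +0.78 − (+0.15) = +0.63 V and n = 2.
From the Nernst equation, log Q = n(E° − E)/0.0592 = 2·(+0.63 − (+0.621))/0.0592 = 0.304.
The balanced reaction is 2 Fe³⁺(aq) + Sn²⁺(aq) → 2 Fe²⁺(aq) + Sn⁴⁺(aq), so Q = ([Fe²⁺(aq)]^2·[Sn⁴⁺(aq)]) / ([Fe³⁺(aq)]^2·[Sn²⁺(aq)]).
Isolating [Fe³⁺(aq)] in Q = 10^{0.304} yields log [Fe³⁺(aq)] = −1.609, i.e. 0.025 M.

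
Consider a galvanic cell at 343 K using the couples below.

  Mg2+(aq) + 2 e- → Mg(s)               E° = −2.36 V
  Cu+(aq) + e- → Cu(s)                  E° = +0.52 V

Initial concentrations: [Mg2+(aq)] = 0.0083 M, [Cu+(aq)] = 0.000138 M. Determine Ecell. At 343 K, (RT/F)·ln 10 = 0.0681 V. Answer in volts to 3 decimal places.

+2.688 V

Since E°(Cu⁺/Cu) > E°(Mg²⁺/Mg), Cu⁺/Cu serves as the cathode.
E°cell = E°cat − E°an = +0.52 − (−2.36) = +2.88 V; n = 2.
The balanced reaction is 2 Cu+(aq) + Mg(s) → 2 Cu(s) + Mg2+(aq), so Q = [Mg2+(aq)] / [Cu+(aq)]^2 = 4.36×10^5 and log Q = 5.639.
By the Nernst equation, E = +2.88 − (0.0681/2)·(5.639) = +2.688 V.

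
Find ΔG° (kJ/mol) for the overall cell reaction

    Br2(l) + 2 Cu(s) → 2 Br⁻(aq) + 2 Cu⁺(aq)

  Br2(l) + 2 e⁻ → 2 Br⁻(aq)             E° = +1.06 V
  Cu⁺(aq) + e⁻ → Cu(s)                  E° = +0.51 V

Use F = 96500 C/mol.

−106 kJ/mol

In the reaction as written Br2(l) is reduced, so the Br₂/Br⁻ couple is the cathode and Cu⁺/Cu is the anode.
E°cell = +1.06 − (+0.51) = +0.55 V; balancing electrons gives n = 2.
ΔG° = −nFE°cell = −(2)(96500)(+0.55) J/mol = −106 kJ/mol.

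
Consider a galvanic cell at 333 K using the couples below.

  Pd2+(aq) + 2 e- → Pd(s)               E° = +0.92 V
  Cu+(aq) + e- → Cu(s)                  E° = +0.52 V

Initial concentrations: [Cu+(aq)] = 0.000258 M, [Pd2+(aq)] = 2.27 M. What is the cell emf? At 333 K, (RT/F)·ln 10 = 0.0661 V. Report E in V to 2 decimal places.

+0.65 V

Pd²⁺/Pd is reduced (cathode, E° = +0.92 V) and Cu⁺/Cu is oxidized (anode).
E°cell = E°cat − E°an = +0.92 − (+0.52) = +0.40 V; n = 2.
Balancing gives Pd2+(aq) + 2 Cu(s) → Pd(s) + 2 Cu+(aq); hence Q = [Cu+(aq)]^2 / [Pd2+(aq)] = 2.93×10^−8 (log Q = −7.533).
By the Nernst equation, E = +0.40 − (0.0661/2)·(−7.533) = +0.65 V.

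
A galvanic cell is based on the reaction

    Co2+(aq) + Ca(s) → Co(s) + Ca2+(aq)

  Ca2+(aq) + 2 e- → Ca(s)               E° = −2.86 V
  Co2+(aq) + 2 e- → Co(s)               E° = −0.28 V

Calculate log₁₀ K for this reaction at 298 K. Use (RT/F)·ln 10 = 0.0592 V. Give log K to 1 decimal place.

log K = 87.2

The Co²⁺/Co couple is reduced (cathode); E°cell = −0.28 − (−2.86) = +2.58 V with n = 2.
At equilibrium E = 0, so log K = nE°cell / 0.0592 = (2)(+2.58) / 0.0592 = 87.2.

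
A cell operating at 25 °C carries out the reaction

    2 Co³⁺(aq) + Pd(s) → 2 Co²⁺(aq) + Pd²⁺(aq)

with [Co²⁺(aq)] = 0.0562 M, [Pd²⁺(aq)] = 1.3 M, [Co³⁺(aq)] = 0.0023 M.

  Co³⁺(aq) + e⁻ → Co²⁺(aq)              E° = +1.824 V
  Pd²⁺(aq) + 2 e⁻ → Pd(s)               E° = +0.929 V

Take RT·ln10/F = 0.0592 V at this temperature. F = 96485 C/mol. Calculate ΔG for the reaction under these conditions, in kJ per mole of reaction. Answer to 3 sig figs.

−156 kJ/mol

With Co³⁺/Co²⁺ reduced at the cathode, E°cell = +1.824 − (+0.929) = +0.895 V and n = 2.
Here Q = ([Co²⁺(aq)]^2·[Pd²⁺(aq)]) / [Co³⁺(aq)]^2 = 776 (log Q = 2.890), giving E = +0.895 − (0.0592/2)·(2.890) = +0.8095 V.
ΔG = −nFE = −(2)(96485)(+0.8095) J/mol = −156 kJ/mol.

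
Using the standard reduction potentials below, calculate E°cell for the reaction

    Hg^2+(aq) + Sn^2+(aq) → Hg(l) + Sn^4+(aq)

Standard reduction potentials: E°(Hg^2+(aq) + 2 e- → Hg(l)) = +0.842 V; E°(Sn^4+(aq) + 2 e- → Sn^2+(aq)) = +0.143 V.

In the reaction as written, Hg^2+(aq) is reduced (cathode) and Sn^4+(aq) is produced by oxidation at the anode.
E°cell = E°(cathode) − E°(anode) = +0.842 − (+0.143) = +0.699 V.
The positive value indicates the reaction is spontaneous as written.

+0.699 V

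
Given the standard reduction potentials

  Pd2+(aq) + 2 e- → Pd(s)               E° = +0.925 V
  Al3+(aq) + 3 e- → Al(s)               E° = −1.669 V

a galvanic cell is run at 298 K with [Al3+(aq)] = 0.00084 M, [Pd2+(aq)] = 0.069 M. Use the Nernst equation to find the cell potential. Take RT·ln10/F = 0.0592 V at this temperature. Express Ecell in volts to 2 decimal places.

+2.62 V

Pd²⁺/Pd is reduced (cathode, E° = +0.925 V) and Al³⁺/Al is oxidized (anode).
E°cell = +0.925 − (−1.669) = +2.594 V, with n = 6 electrons transferred.
The balanced reaction is 3 Pd2+(aq) + 2 Al(s) → 3 Pd(s) + 2 Al3+(aq), so Q = [Al3+(aq)]^2 / [Pd2+(aq)]^3 = 0.00215 and log Q = −2.668.
By the Nernst equation, E = +2.594 − (0.0592/6)·(−2.668) = +2.62 V.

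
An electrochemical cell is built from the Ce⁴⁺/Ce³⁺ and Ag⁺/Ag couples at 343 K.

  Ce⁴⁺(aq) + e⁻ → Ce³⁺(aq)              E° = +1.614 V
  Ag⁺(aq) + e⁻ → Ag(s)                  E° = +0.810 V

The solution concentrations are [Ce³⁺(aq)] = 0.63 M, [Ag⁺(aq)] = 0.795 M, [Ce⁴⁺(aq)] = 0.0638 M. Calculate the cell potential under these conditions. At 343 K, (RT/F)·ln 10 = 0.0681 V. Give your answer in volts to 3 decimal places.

The Ce⁴⁺/Ce³⁺ couple has the more positive E°, so it is the cathode; Ag⁺/Ag is the anode.
E°cell = +1.614 − (+0.810) = +0.804 V, with n = 1 electron transferred.
For the overall reaction Ce⁴⁺(aq) + Ag(s) → Ce³⁺(aq) + Ag⁺(aq), Q = ([Ce³⁺(aq)]·[Ag⁺(aq)]) / [Ce⁴⁺(aq)] = 7.85, giving log Q = 0.895.
Applying E = E° − (RT ln10/nF)·log Q gives +0.804 − (0.0681/1)(0.895) = +0.743 V.

+0.743 V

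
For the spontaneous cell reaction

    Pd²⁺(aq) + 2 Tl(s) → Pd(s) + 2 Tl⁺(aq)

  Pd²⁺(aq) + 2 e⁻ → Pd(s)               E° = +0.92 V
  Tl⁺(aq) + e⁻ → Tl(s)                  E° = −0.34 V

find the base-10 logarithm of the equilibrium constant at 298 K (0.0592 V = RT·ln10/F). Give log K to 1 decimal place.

The Pd²⁺/Pd couple is reduced (cathode); E°cell = +0.92 − (−0.34) = +1.26 V with n = 2.
At equilibrium E = 0, so log K = nE°cell / 0.0592 = (2)(+1.26) / 0.0592 = 42.6.

log K = 42.6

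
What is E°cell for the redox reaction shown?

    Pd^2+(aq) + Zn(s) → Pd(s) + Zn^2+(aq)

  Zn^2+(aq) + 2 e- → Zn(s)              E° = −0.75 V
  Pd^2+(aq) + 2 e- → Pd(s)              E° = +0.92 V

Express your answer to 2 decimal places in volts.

+1.67 V

In the reaction as written, Pd^2+(aq) is reduced (cathode) and Zn^2+(aq) is produced by oxidation at the anode.
E°cell = E°(cathode) − E°(anode) = +0.92 − (−0.75) = +1.67 V.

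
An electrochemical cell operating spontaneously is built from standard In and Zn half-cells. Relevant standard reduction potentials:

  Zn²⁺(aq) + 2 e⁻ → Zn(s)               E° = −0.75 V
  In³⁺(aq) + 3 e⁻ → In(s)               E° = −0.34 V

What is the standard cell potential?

The In³⁺/In couple has the higher E°, so In ion is reduced (cathode) and Zn is oxidized (anode).
E°cell = E°(cathode) − E°(anode) = −0.34 − (−0.75) = +0.41 V.

+0.41 V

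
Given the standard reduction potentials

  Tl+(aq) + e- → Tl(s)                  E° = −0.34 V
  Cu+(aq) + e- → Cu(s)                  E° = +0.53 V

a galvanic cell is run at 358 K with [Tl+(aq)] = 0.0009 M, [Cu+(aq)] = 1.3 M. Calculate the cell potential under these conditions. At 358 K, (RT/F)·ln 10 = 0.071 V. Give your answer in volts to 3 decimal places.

+1.094 V

Cu⁺/Cu is reduced (cathode, E° = +0.53 V) and Tl⁺/Tl is oxidized (anode).
The standard potential is +0.53 − (−0.34) = +0.87 V and the balanced reaction transfers n = 1 electron.
For the overall reaction Cu+(aq) + Tl(s) → Cu(s) + Tl+(aq), Q = [Tl+(aq)] / [Cu+(aq)] = 0.000692, giving log Q = −3.160.
Applying E = E° − (RT ln10/nF)·log Q gives +0.87 − (0.071/1)(−3.160) = +1.094 V.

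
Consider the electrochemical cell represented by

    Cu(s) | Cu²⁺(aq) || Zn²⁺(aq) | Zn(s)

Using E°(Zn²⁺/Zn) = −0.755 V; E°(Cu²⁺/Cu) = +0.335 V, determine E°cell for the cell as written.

−1.090 V

By convention the left-hand electrode in cell notation is the anode (oxidation) and the right-hand electrode is the cathode (reduction).
E°cell = E°(right) − E°(left) = −0.755 − (+0.335) = −1.090 V.
The negative sign shows that, as written, the cell would require an external voltage to drive the reaction.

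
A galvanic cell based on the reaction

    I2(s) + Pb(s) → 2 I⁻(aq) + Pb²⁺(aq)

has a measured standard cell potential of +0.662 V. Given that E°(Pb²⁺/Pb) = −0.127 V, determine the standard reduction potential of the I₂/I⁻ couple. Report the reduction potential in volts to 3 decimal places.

+0.535 V

In the reaction as written the I₂/I⁻ couple is reduced (cathode) and Pb²⁺/Pb is oxidized (anode), so E°cell = E°(I₂/I⁻) − E°(Pb²⁺/Pb).
E°(I₂/I⁻) = E°cell + E°(anode) = +0.662 + (−0.127) = +0.535 V.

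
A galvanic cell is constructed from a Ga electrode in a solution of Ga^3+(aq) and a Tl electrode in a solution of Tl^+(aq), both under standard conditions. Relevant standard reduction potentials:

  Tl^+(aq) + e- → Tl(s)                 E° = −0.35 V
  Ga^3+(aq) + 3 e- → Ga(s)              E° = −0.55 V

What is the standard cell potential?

The Tl⁺/Tl couple has the higher E°, so Tl ion is reduced (cathode) and Ga is oxidized (anode).
E°cell = E°(cathode) − E°(anode) = −0.35 − (−0.55) = +0.20 V.

+0.20 V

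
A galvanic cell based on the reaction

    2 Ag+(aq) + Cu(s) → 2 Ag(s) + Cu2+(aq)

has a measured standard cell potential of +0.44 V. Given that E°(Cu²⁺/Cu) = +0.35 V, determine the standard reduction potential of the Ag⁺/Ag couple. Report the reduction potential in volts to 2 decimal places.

+0.79 V

In the reaction as written the Ag⁺/Ag couple is reduced (cathode) and Cu²⁺/Cu is oxidized (anode), so E°cell = E°(Ag⁺/Ag) − E°(Cu²⁺/Cu).
E°(Ag⁺/Ag) = E°cell + E°(anode) = +0.44 + (+0.35) = +0.79 V.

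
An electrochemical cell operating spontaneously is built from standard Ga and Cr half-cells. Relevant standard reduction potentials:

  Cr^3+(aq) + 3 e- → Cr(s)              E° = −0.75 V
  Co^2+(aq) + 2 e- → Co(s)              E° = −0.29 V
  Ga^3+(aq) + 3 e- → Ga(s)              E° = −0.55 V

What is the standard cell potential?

Of the two couples in this cell, the one with the more positive reduction potential is reduced at the cathode: here that is Ga³⁺/Ga (−0.55 V); Cr³⁺/Cr (−0.75 V) is the anode.
E°cell = E°(cathode) − E°(anode) = −0.55 − (−0.75) = +0.20 V.

+0.20 V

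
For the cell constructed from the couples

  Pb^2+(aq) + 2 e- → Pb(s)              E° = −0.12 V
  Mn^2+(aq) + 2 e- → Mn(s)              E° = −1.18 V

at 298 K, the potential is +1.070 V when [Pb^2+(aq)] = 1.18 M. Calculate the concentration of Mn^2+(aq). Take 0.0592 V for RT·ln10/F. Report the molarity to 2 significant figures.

0.54 M

Pb²⁺/Pb is the cathode (higher E°); E°cell = −0.12 − (−1.18) = +1.06 V with n = 2.
Since E = E° − (0.0592/n)·log Q, log Q = n(E° − E)/0.0592 = −0.338.
Balancing electrons gives Pb^2+(aq) + Mn(s) → Pb(s) + Mn^2+(aq); thus Q = [Mn^2+(aq)] / [Pb^2+(aq)].
Solving for the unknown gives log [Mn^2+(aq)] = −0.266, so [Mn^2+(aq)] ≈ 0.54 M.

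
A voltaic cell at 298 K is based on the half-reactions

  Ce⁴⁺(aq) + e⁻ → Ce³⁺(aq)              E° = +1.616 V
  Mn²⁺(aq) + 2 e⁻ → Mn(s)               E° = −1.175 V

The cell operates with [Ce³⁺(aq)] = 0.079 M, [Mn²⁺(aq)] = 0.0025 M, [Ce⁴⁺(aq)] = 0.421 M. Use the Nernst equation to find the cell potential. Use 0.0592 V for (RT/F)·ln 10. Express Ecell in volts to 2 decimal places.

+2.91 V

Ce⁴⁺/Ce³⁺ is reduced (cathode, E° = +1.616 V) and Mn²⁺/Mn is oxidized (anode).
The standard potential is +1.616 − (−1.175) = +2.791 V and the balanced reaction transfers n = 2 electrons.
Balancing gives 2 Ce⁴⁺(aq) + Mn(s) → 2 Ce³⁺(aq) + Mn²⁺(aq); hence Q = ([Ce³⁺(aq)]^2·[Mn²⁺(aq)]) / [Ce⁴⁺(aq)]^2 = 8.8×10^−5 (log Q = −4.055).
Applying E = E° − (RT ln10/nF)·log Q gives +2.791 − (0.0592/2)(−4.055) = +2.91 V.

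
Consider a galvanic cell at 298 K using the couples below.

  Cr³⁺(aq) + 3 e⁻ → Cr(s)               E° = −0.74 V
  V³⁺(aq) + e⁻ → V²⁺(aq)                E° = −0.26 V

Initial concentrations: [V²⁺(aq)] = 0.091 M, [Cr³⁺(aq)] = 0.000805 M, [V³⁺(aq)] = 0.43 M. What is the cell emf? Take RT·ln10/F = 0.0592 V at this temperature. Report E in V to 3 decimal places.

+0.581 V

V³⁺/V²⁺ is reduced (cathode, E° = −0.26 V) and Cr³⁺/Cr is oxidized (anode).
The standard potential is −0.26 − (−0.74) = +0.48 V and the balanced reaction transfers n = 3 electrons.
For the overall reaction 3 V³⁺(aq) + Cr(s) → 3 V²⁺(aq) + Cr³⁺(aq), Q = ([V²⁺(aq)]^3·[Cr³⁺(aq)]) / [V³⁺(aq)]^3 = 7.63×10^−6, giving log Q = −5.117.
By the Nernst equation, E = +0.48 − (0.0592/3)·(−5.117) = +0.581 V.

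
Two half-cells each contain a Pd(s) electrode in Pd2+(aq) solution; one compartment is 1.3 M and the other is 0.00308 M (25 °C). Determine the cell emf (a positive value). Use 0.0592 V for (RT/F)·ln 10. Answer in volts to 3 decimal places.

0.078 V

For a concentration cell E°cell = 0, since both electrodes use the same couple.
The compartment with the higher Pd2+(aq) concentration (1.3 M) acts as the cathode; ions are reduced there and produced at the dilute (0.00308 M) anode.
With n = 2, Ecell = −(0.0592/2)·log([dilute]/[conc]) = −(0.0592/2)·log(0.00308/1.3) = +0.078 V.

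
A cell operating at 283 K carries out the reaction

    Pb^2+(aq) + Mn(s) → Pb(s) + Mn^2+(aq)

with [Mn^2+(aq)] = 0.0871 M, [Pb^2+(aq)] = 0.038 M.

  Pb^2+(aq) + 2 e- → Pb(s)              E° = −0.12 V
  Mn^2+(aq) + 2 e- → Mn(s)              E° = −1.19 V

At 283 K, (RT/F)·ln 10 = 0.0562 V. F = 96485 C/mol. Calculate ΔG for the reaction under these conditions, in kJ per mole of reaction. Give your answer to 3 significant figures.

−205 kJ/mol

E°cell = −0.12 − (−1.19) = +1.07 V; the balanced reaction transfers n = 2 electrons.
Here Q = [Mn^2+(aq)] / [Pb^2+(aq)] = 2.29 (log Q = 0.360), giving E = +1.07 − (0.0562/2)·(0.360) = +1.0599 V.
Finally ΔG = −nFE = −(2)(96485 C/mol)(+1.0599 V) = −205 kJ/mol.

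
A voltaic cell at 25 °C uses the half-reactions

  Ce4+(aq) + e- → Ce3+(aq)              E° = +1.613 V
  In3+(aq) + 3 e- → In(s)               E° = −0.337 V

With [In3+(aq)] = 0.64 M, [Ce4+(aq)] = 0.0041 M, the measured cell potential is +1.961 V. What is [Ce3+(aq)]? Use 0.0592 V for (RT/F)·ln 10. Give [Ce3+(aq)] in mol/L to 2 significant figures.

0.0031 M

The Ce⁴⁺/Ce³⁺ couple has the larger reduction potential, so it is the cathode: E°cell = +1.613 − (−0.337) = +1.950 V and n = 3.
Rearranging E = E° − (0.0592/n)·log Q gives log Q = 3(+1.950 − (+1.961))/0.0592 = −0.557.
Balancing electrons gives 3 Ce4+(aq) + In(s) → 3 Ce3+(aq) + In3+(aq); thus Q = ([Ce3+(aq)]^3·[In3+(aq)]) / [Ce4+(aq)]^3.
Isolating [Ce3+(aq)] in Q = 10^{−0.557} yields log [Ce3+(aq)] = −2.508, i.e. 0.0031 M.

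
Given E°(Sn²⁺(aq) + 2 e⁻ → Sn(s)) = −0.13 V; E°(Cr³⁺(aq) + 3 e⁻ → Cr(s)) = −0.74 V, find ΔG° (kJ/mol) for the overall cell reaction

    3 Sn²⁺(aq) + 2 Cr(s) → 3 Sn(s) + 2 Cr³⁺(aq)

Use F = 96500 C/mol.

In the reaction as written Sn²⁺(aq) is reduced, so the Sn²⁺/Sn couple is the cathode and Cr³⁺/Cr is the anode.
E°cell = −0.13 − (−0.74) = +0.61 V; balancing electrons gives n = 6.
ΔG° = −nFE°cell = −(6)(96500)(+0.61) J/mol = −353 kJ/mol.

−353 kJ/mol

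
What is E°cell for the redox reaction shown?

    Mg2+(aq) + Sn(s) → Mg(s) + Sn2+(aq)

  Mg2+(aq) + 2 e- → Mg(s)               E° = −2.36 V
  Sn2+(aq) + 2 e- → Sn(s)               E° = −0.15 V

−2.21 V

Mg2+(aq) gains electrons, so the Mg²⁺/Mg couple is the cathode; the Sn²⁺/Sn couple is the anode.
E°cell = E°(cathode) − E°(anode) = −2.36 − (−0.15) = −2.21 V.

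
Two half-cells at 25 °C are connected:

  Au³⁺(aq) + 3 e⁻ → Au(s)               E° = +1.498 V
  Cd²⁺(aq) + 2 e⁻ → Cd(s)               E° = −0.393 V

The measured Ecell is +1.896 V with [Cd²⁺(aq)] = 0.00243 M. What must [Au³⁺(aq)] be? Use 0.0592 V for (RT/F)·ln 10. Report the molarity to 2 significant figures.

The Au³⁺/Au couple has the larger reduction potential, so it is the cathode: E°cell = +1.498 − (−0.393) = +1.891 V and n = 6.
From the Nernst equation, log Q = n(E° − E)/0.0592 = 6·(+1.891 − (+1.896))/0.0592 = −0.507.
For 2 Au³⁺(aq) + 3 Cd(s) → 2 Au(s) + 3 Cd²⁺(aq), the reaction quotient is Q = [Cd²⁺(aq)]^3 / [Au³⁺(aq)]^2.
Isolating [Au³⁺(aq)] in Q = 10^{−0.507} yields log [Au³⁺(aq)] = −3.668, i.e. 0.00021 M.

0.00021 M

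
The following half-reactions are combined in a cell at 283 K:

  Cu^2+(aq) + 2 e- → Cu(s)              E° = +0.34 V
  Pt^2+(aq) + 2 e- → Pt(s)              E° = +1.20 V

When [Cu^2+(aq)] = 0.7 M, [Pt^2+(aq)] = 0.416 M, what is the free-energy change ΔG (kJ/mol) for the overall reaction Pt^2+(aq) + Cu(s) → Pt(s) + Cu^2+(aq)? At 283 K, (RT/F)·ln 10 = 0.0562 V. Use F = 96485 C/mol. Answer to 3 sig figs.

−165 kJ/mol

With Pt²⁺/Pt reduced at the cathode, E°cell = +1.20 − (+0.34) = +0.86 V and n = 2.
Here Q = [Cu^2+(aq)] / [Pt^2+(aq)] = 1.68 (log Q = 0.226), giving E = +0.86 − (0.0562/2)·(0.226) = +0.8536 V.
ΔG = −nFE = −(2)(96485)(+0.8536) J/mol = −165 kJ/mol.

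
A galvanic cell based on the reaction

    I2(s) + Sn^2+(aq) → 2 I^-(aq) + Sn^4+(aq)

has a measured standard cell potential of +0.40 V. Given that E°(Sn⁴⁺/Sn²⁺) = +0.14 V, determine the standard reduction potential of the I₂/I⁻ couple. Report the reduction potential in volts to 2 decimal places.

In the reaction as written the I₂/I⁻ couple is reduced (cathode) and Sn⁴⁺/Sn²⁺ is oxidized (anode), so E°cell = E°(I₂/I⁻) − E°(Sn⁴⁺/Sn²⁺).
E°(I₂/I⁻) = E°cell + E°(anode) = +0.40 + (+0.14) = +0.54 V.

+0.54 V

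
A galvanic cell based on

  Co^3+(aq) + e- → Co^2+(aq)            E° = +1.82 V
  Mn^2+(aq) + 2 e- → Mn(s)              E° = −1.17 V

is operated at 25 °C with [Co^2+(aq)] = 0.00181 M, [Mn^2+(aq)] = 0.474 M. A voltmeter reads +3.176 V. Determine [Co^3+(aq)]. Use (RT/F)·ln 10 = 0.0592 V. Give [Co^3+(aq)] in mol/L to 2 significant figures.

1.7 M

With Co³⁺/Co²⁺ at the cathode and Mn²⁺/Mn at the anode, E°cell = +1.82 − (−1.17) = +2.99 V (n = 2).
From the Nernst equation, log Q = n(E° − E)/0.0592 = 2·(+2.99 − (+3.176))/0.0592 = −6.284.
For 2 Co^3+(aq) + Mn(s) → 2 Co^2+(aq) + Mn^2+(aq), the reaction quotient is Q = ([Co^2+(aq)]^2·[Mn^2+(aq)]) / [Co^3+(aq)]^2.
Substituting the known concentrations and solving, log [Co^3+(aq)] = 0.238 and [Co^3+(aq)] = 1.7 M.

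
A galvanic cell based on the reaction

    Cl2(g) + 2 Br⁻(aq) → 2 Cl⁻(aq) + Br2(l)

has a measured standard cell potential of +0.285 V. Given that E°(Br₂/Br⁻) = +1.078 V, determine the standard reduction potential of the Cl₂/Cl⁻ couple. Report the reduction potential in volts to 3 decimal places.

In the reaction as written the Cl₂/Cl⁻ couple is reduced (cathode) and Br₂/Br⁻ is oxidized (anode), so E°cell = E°(Cl₂/Cl⁻) − E°(Br₂/Br⁻).
E°(Cl₂/Cl⁻) = E°cell + E°(anode) = +0.285 + (+1.078) = +1.363 V.

+1.363 V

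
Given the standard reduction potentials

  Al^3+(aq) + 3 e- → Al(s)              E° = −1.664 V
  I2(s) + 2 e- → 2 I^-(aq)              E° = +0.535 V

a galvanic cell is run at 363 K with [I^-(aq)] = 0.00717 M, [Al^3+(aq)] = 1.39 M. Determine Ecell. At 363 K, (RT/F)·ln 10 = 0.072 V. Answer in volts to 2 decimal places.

+2.35 V

I₂/I⁻ is reduced (cathode, E° = +0.535 V) and Al³⁺/Al is oxidized (anode).
The standard potential is +0.535 − (−1.664) = +2.199 V and the balanced reaction transfers n = 6 electrons.
For the overall reaction 3 I2(s) + 2 Al(s) → 6 I^-(aq) + 2 Al^3+(aq), Q = [I^-(aq)]^6·[Al^3+(aq)]^2 = 2.63×10^−13, giving log Q = −12.581.
E = E° − (0.072/n)·log Q = +2.199 − (0.072/6)(−12.581) = +2.35 V.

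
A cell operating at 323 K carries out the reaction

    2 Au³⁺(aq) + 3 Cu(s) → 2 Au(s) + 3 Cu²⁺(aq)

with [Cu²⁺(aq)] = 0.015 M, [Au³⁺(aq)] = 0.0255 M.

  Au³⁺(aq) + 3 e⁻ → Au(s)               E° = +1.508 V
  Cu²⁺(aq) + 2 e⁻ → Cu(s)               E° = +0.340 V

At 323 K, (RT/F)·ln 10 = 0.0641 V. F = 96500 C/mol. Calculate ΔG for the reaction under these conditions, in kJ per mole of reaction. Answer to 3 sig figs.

E°cell = +1.508 − (+0.340) = +1.168 V; the balanced reaction transfers n = 6 electrons.
Here Q = [Cu²⁺(aq)]^3 / [Au³⁺(aq)]^2 = 0.00519 (log Q = −2.285), giving E = +1.168 − (0.0641/6)·(−2.285) = +1.1924 V.
ΔG = −nFE = −(6)(96500)(+1.1924) J/mol = −690 kJ/mol.

−690 kJ/mol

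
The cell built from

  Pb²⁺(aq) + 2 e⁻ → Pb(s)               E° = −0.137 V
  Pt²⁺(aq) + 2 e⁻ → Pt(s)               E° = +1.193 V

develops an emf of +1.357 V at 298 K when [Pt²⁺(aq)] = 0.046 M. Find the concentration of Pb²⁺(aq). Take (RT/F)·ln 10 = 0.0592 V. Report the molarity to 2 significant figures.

With Pt²⁺/Pt at the cathode and Pb²⁺/Pb at the anode, E°cell = +1.193 − (−0.137) = +1.330 V (n = 2).
From the Nernst equation, log Q = n(E° − E)/0.0592 = 2·(+1.330 − (+1.357))/0.0592 = −0.912.
The balanced reaction is Pt²⁺(aq) + Pb(s) → Pt(s) + Pb²⁺(aq), so Q = [Pb²⁺(aq)] / [Pt²⁺(aq)].
Isolating [Pb²⁺(aq)] in Q = 10^{−0.912} yields log [Pb²⁺(aq)] = −2.249, i.e. 0.0056 M.

0.0056 M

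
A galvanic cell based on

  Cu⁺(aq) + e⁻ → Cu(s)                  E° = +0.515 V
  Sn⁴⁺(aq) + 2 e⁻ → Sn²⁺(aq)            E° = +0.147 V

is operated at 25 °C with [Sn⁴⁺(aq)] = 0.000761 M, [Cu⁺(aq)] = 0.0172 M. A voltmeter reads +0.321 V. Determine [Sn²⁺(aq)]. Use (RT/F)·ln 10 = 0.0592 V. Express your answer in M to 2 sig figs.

0.066 M

With Cu⁺/Cu at the cathode and Sn⁴⁺/Sn²⁺ at the anode, E°cell = +0.515 − (+0.147) = +0.368 V (n = 2).
Rearranging E = E° − (0.0592/n)·log Q gives log Q = 2(+0.368 − (+0.321))/0.0592 = 1.588.
Balancing electrons gives 2 Cu⁺(aq) + Sn²⁺(aq) → 2 Cu(s) + Sn⁴⁺(aq); thus Q = [Sn⁴⁺(aq)] / ([Cu⁺(aq)]^2·[Sn²⁺(aq)]).
Substituting the known concentrations and solving, log [Sn²⁺(aq)] = −1.178 and [Sn²⁺(aq)] = 0.066 M.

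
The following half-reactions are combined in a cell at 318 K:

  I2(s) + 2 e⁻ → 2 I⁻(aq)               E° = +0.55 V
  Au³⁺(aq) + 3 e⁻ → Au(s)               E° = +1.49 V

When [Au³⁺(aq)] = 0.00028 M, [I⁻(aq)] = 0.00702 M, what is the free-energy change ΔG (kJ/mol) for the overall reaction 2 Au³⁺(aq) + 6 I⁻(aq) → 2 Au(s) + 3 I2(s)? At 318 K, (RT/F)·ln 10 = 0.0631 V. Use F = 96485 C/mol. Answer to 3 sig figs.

With Au³⁺/Au reduced at the cathode, E°cell = +1.49 − (+0.55) = +0.94 V and n = 6.
Here Q = 1 / ([Au³⁺(aq)]^2·[I⁻(aq)]^6) = 1.07×10^20 (log Q = 20.028), giving E = +0.94 − (0.0631/6)·(20.028) = +0.7294 V.
ΔG = −nFE = −(6)(96485)(+0.7294) J/mol = −422 kJ/mol.

−422 kJ/mol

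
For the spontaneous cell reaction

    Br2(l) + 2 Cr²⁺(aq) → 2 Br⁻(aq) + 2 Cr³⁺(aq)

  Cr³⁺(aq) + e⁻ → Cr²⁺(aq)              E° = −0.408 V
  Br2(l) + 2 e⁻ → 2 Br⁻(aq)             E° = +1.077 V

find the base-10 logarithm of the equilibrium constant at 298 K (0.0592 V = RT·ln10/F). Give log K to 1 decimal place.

log K = 50.2

The Br₂/Br⁻ couple is reduced (cathode); E°cell = +1.077 − (−0.408) = +1.485 V with n = 2.
At equilibrium E = 0, so log K = nE°cell / 0.0592 = (2)(+1.485) / 0.0592 = 50.2.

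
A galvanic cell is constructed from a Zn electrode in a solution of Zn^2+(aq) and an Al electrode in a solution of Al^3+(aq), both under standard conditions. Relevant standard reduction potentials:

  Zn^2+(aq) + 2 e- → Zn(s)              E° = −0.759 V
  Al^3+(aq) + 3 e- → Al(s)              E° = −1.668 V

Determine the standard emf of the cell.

+0.909 V

Of the two couples in this cell, the one with the more positive reduction potential is reduced at the cathode: here that is Zn²⁺/Zn (−0.759 V); Al³⁺/Al (−1.668 V) is the anode.
E°cell = E°(cathode) − E°(anode) = −0.759 − (−1.668) = +0.909 V.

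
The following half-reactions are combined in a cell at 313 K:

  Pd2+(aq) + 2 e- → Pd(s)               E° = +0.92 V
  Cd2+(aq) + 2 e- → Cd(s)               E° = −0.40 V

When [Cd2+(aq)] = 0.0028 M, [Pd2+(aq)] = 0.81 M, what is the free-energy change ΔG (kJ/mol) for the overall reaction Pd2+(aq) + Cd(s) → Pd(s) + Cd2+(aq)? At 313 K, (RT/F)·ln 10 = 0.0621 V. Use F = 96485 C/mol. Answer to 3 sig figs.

With Pd²⁺/Pd reduced at the cathode, E°cell = +0.92 − (−0.40) = +1.32 V and n = 2.
Q = [Cd2+(aq)] / [Pd2+(aq)] = 0.00346, so log Q = −2.461 and E = +1.32 − (0.0621/2)(−2.461) = +1.3964 V.
ΔG = −nFE = −(2)(96485)(+1.3964) J/mol = −269 kJ/mol.

−269 kJ/mol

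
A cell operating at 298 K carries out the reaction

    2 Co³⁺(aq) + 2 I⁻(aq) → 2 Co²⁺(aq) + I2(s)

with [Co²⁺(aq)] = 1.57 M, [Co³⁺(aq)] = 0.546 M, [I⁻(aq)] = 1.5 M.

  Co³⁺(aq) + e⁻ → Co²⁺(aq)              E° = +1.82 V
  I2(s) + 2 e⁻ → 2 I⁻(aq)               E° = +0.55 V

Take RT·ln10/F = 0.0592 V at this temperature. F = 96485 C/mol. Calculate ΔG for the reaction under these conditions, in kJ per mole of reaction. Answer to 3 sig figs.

−242 kJ/mol

With Co³⁺/Co²⁺ reduced at the cathode, E°cell = +1.82 − (+0.55) = +1.27 V and n = 2.
Here Q = [Co²⁺(aq)]^2 / ([Co³⁺(aq)]^2·[I⁻(aq)]^2) = 3.67 (log Q = 0.565), giving E = +1.27 − (0.0592/2)·(0.565) = +1.2533 V.
Finally ΔG = −nFE = −(2)(96485 C/mol)(+1.2533 V) = −242 kJ/mol.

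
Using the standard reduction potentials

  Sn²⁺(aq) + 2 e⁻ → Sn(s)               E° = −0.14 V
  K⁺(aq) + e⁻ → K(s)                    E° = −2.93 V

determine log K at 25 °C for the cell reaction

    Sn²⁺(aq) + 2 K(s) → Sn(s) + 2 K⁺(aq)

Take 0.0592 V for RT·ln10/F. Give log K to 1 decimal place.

log K = 94.3

The Sn²⁺/Sn couple is reduced (cathode); E°cell = −0.14 − (−2.93) = +2.79 V with n = 2.
At equilibrium E = 0, so log K = nE°cell / 0.0592 = (2)(+2.79) / 0.0592 = 94.3.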